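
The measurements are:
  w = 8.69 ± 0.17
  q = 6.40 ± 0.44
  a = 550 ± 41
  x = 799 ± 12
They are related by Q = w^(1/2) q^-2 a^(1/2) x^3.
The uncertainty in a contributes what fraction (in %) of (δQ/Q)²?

(δQ/Q)² = (½·δw/w)² + (-2·δq/q)² + (½·δa/a)² + (3·δx/x)²
  w term: (0.5×0.0196)² = 9.57e-05
  q term: (-2×0.0687)² = 0.0189
  a term: (0.5×0.0745)² = 0.00139
  x term: (3×0.0150)² = 0.00203
Total = 0.0224. Share from a = 0.00139/0.0224 = 0.0620.

6.20%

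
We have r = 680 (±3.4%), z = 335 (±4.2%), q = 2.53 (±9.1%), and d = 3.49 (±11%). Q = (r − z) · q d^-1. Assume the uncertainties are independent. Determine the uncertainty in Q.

Let u = r − z = 345. δu = √(δr² + δz²) = √(535 + 198) = 27.1, so δu/u = 0.0784.
Q is then a monomial in u, q, d:
δQ/Q = √((δu/u)² + (1·δq/q)² + (-1·δd/d)²) = √(0.00615 + 0.00828 + 0.0121) = 0.163
Q = 250, so δQ = 0.163 × 250 = 40.7.

40.7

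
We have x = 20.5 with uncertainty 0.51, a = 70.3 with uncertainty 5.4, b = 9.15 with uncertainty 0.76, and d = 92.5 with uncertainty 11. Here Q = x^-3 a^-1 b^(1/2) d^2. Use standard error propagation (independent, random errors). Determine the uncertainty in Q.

Relative error in a monomial: (δQ/Q)² = Σ (nᵢ · δxᵢ/xᵢ)².
  (-3·δx/x)² = (-3×0.0249)² = 0.00557;  (-1·δa/a)² = (-1×0.0768)² = 0.00590;  (½·δb/b)² = (0.5×0.0831)² = 0.00172;  (2·δd/d)² = (2×0.119)² = 0.0566
δQ/Q = √(0.0698) = 0.264
Q = 0.0427, so δQ = 0.264 × 0.0427 = 0.0113.

0.0113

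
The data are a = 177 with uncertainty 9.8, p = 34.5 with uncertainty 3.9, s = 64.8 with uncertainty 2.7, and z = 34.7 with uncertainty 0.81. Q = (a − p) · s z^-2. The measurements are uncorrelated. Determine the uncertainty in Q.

0.743

Let u = a − p = 142. δu = √(δa² + δp²) = √(96.0 + 15.2) = 10.5, so δu/u = 0.0740.
Q is then a monomial in u, s, z:
δQ/Q = √((δu/u)² + (1·δs/s)² + (-2·δz/z)²) = √(0.00548 + 0.00174 + 0.00218) = 0.0969
Q = 7.67, so δQ = 0.0969 × 7.67 = 0.743.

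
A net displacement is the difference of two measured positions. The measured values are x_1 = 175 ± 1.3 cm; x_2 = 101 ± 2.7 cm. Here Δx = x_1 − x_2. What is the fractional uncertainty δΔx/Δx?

0.0405

For a sum/difference, combine absolute errors in quadrature:
  (δx_1)² = 1.69;  (δx_2)² = 7.29
δΔx = √(8.98) = 3.00 cm
Δx = 74.0 cm, so δΔx/Δx = 3.00/74.0 = 0.0405.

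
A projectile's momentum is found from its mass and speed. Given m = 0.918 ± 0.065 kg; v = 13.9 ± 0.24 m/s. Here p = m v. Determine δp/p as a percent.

For a monomial p ∝ m, v, fractional errors add in quadrature:
  (1·δm/m)² = (1×0.0708)² = 0.00501;  (1·δv/v)² = (1×0.0173)² = 0.000298
δp/p = √(0.00531) = 0.0729

7.29%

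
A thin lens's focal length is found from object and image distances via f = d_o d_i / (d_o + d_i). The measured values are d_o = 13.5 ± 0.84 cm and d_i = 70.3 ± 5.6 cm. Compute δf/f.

0.0538

∂f/∂d_o = (d_i/(d_o+d_i))² = 0.704;  ∂f/∂d_i = (d_o/(d_o+d_i))² = 0.0260
δf = √((∂f/∂d_o · δd_o)² + (∂f/∂d_i · δd_i)²) = √(0.349 + 0.0211) = 0.609 cm
f = 11.3 cm, so δf/f = 0.609/11.3 = 0.0538.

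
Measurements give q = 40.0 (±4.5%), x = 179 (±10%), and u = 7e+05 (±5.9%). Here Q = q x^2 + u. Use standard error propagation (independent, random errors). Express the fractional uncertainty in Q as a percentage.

Let p = q·x^2 = 1.28e+06. δp/p = √((1·δq/q)² + (2·δx/x)²) = √(0.00202 + 0.0400) = 0.205, so δp = 2.63e+05.
Q = p + u: δQ = √(δp² + δu²) = √(6.9e+10 + 1.71e+09) = 2.66e+05
Q = 1.98e+06, so δQ/Q = 2.66e+05/1.98e+06 = 0.134.

13.4%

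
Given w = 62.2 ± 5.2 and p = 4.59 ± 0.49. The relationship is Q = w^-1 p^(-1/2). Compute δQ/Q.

Each factor contributes (exponent × relative error)² to (δQ/Q)²:
  (-1·δw/w)² = (-1×0.0836)² = 0.00699;  (−½·δp/p)² = (-0.5×0.107)² = 0.00285
δQ/Q = √(0.00984) = 0.0992

0.0992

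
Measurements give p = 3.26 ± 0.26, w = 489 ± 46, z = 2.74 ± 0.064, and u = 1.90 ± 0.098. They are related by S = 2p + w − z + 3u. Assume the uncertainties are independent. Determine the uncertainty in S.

Absolute uncertainties add in quadrature for a linear combination:
  (2·δp)² = 0.270;  (δw)² = 2120;  (δz)² = 0.00410;  (3·δu)² = 0.0864
δS = √(2120) = 46.0

46.0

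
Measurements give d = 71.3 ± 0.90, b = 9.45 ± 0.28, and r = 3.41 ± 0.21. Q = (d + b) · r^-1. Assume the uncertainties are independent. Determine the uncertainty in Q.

Let u = d + b = 80.8. δu = √(δd² + δb²) = √(0.810 + 0.0784) = 0.943, so δu/u = 0.0117.
Q is then a monomial in u, r:
δQ/Q = √((δu/u)² + (-1·δr/r)²) = √(0.000136 + 0.00379) = 0.0627
Q = 23.7, so δQ = 0.0627 × 23.7 = 1.48.

1.48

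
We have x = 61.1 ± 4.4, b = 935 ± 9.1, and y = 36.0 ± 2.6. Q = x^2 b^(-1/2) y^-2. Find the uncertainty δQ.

0.0192

For a monomial Q ∝ x^2, b^(-1/2), y^-2, fractional errors add in quadrature:
  (2·δx/x)² = (2×0.0720)² = 0.0207;  (−½·δb/b)² = (-0.5×0.00973)² = 2.37e-05;  (-2·δy/y)² = (-2×0.0722)² = 0.0209
δQ/Q = √(0.0416) = 0.204
Q = 0.0942, so δQ = 0.204 × 0.0942 = 0.0192.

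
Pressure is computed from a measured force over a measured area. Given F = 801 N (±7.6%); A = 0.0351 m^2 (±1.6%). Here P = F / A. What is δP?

1770 Pa

For a monomial P ∝ F, A^-1, fractional errors add in quadrature:
  (1·δF/F)² = (1×0.0760)² = 0.00578;  (-1·δA/A)² = (-1×0.0160)² = 0.000256
δP/P = √(0.00603) = 0.0777
P = 22800 Pa, so δP = 0.0777 × 22800 = 1770 Pa.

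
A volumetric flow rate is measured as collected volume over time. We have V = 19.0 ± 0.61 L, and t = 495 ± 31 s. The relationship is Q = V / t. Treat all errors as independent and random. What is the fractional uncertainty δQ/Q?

0.0704

Products/powers → add relative errors in quadrature, weighted by exponent:
  (1·δV/V)² = (1×0.0321)² = 0.00103;  (-1·δt/t)² = (-1×0.0626)² = 0.00392
δQ/Q = √(0.00495) = 0.0704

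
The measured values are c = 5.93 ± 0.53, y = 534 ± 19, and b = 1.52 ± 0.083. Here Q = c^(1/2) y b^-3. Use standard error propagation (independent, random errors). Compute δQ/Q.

For a monomial Q ∝ c^(1/2), y, b^-3, fractional errors add in quadrature:
  (½·δc/c)² = (0.5×0.0894)² = 0.00200;  (1·δy/y)² = (1×0.0356)² = 0.00127;  (-3·δb/b)² = (-3×0.0546)² = 0.0268
δQ/Q = √(0.0301) = 0.173

0.173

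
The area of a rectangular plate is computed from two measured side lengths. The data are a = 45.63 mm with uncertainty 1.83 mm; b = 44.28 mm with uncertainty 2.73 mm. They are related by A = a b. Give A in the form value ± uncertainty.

Since A is a product/quotient, work with relative uncertainties:
  (1·δa/a)² = (1×0.0401)² = 0.00161;  (1·δb/b)² = (1×0.0617)² = 0.00380
δA/A = √(0.00541) = 0.0735
A = 2020 mm^2, so δA = 0.0735 × 2020 = 149 mm^2.

2020 ± 149 mm^2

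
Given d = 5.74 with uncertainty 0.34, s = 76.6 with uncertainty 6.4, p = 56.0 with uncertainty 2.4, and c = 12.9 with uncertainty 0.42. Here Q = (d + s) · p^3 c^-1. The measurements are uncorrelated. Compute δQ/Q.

0.154

Let u = d + s = 82.3. δu = √(δd² + δs²) = √(0.116 + 41.0) = 6.41, so δu/u = 0.0778.
Q is then a monomial in u, p, c:
δQ/Q = √((δu/u)² + (3·δp/p)² + (-1·δc/c)²) = √(0.00606 + 0.0165 + 0.00106) = 0.154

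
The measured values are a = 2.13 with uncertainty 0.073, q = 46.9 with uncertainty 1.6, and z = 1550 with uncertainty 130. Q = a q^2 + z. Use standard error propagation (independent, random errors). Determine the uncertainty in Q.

381

Let p = a·q^2 = 4690. δp/p = √((1·δa/a)² + (2·δq/q)²) = √(0.00117 + 0.00466) = 0.0764, so δp = 358.
Q = p + z: δQ = √(δp² + δz²) = √(1.28e+05 + 16900) = 381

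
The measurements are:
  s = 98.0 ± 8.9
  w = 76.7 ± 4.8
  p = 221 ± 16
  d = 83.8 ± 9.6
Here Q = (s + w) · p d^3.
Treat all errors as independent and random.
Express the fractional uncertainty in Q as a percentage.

35.6%

Let u = s + w = 175. δu = √(δs² + δw²) = √(79.2 + 23.0) = 10.1, so δu/u = 0.0579.
Q is then a monomial in u, p, d:
δQ/Q = √((δu/u)² + (1·δp/p)² + (3·δd/d)²) = √(0.00335 + 0.00524 + 0.118) = 0.356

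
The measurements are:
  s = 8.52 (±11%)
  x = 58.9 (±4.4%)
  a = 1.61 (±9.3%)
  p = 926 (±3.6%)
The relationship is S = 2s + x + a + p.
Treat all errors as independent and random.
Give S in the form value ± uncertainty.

Each term contributes (cᵢ δxᵢ)² to (δS)²:
  (2·δs)² = 3.51;  (δx)² = 6.72;  (δa)² = 0.0224;  (δp)² = 1110
δS = √(1120) = 33.5
S = 1000.

1000 ± 33.5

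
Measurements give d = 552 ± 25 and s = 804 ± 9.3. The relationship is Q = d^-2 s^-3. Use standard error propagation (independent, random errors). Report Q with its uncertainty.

For a monomial Q ∝ d^-2, s^-3, fractional errors add in quadrature:
  (-2·δd/d)² = (-2×0.0453)² = 0.00820;  (-3·δs/s)² = (-3×0.0116)² = 0.00120
δQ/Q = √(0.00941) = 0.0970
Q = 6.31e-15, so δQ = 0.0970 × 6.31e-15 = 6.13e-16.

(6.31 ± 0.613) × 10^-15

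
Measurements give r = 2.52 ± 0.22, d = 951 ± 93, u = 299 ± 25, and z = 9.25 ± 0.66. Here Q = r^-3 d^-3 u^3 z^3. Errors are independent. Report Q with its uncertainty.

Products/powers → add relative errors in quadrature, weighted by exponent:
  (-3·δr/r)² = (-3×0.0873)² = 0.0686;  (-3·δd/d)² = (-3×0.0978)² = 0.0861;  (3·δu/u)² = (3×0.0836)² = 0.0629;  (3·δz/z)² = (3×0.0714)² = 0.0458
δQ/Q = √(0.263) = 0.513
Q = 1.54, so δQ = 0.513 × 1.54 = 0.789.

1.54 ± 0.789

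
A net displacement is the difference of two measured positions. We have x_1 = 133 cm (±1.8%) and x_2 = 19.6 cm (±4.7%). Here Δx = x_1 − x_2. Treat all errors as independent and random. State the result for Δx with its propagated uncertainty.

113 ± 2.57 cm

Δx is a linear combination, so absolute uncertainties add in quadrature:
  (δx_1)² = 5.73;  (δx_2)² = 0.849
δΔx = √(6.58) = 2.57 cm
Δx = 113 cm.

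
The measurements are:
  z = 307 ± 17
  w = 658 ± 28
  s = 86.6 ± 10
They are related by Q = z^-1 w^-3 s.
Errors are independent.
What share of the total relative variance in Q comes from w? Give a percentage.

49.8%

(δQ/Q)² = (-1·δz/z)² + (-3·δw/w)² + (1·δs/s)²
  z term: (-1×0.0554)² = 0.00307
  w term: (-3×0.0426)² = 0.0163
  s term: (1×0.115)² = 0.0133
Total = 0.0327. Share from w = 0.0163/0.0327 = 0.498.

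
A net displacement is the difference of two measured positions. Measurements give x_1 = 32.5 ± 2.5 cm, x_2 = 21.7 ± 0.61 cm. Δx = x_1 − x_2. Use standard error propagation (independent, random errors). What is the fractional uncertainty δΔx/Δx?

0.238

Absolute uncertainties add in quadrature for a linear combination:
  (δx_1)² = 6.25;  (δx_2)² = 0.372
δΔx = √(6.62) = 2.57 cm
Δx = 10.8 cm, so δΔx/Δx = 2.57/10.8 = 0.238.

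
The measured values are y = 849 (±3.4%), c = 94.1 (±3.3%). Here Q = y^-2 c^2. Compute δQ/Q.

Since Q is a product/quotient, work with relative uncertainties:
  (-2·δy/y)² = (-2×0.0340)² = 0.00462;  (2·δc/c)² = (2×0.0330)² = 0.00436
δQ/Q = √(0.00898) = 0.0948

0.0948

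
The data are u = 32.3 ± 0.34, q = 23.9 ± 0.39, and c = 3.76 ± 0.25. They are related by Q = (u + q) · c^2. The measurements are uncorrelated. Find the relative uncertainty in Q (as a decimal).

Let w = u + q = 56.2. δw = √(δu² + δq²) = √(0.116 + 0.152) = 0.517, so δw/w = 0.00921.
Q is then a monomial in w, c:
δQ/Q = √((δw/w)² + (2·δc/c)²) = √(8.48e-05 + 0.0177) = 0.133

0.133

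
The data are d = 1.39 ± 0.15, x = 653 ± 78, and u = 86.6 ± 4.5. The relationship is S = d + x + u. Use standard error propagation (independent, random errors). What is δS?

Absolute uncertainties add in quadrature for a linear combination:
  (δd)² = 0.0225;  (δx)² = 6080;  (δu)² = 20.2
δS = √(6100) = 78.1

78.1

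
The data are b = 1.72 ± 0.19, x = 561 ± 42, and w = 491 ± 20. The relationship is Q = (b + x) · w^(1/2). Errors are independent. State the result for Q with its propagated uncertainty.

Let u = b + x = 563. δu = √(δb² + δx²) = √(0.0361 + 1760) = 42.0, so δu/u = 0.0746.
Q is then a monomial in u, w:
δQ/Q = √((δu/u)² + (½·δw/w)²) = √(0.00557 + 0.000415) = 0.0774
Q = 12500, so δQ = 0.0774 × 12500 = 965.

12500 ± 965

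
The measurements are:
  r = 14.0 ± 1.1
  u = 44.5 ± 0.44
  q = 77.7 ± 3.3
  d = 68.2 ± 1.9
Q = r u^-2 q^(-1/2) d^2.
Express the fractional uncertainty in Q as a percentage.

10.1%

Products/powers → add relative errors in quadrature, weighted by exponent:
  (1·δr/r)² = (1×0.0786)² = 0.00617;  (-2·δu/u)² = (-2×0.00989)² = 0.000391;  (−½·δq/q)² = (-0.5×0.0425)² = 0.000451;  (2·δd/d)² = (2×0.0279)² = 0.00310
δQ/Q = √(0.0101) = 0.101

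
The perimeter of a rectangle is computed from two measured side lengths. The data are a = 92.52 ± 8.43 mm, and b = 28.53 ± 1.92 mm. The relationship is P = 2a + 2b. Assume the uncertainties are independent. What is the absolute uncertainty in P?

For a sum/difference, combine absolute errors in quadrature:
  (2·δa)² = 284;  (2·δb)² = 14.7
δP = √(299) = 17.3 mm

17.3 mm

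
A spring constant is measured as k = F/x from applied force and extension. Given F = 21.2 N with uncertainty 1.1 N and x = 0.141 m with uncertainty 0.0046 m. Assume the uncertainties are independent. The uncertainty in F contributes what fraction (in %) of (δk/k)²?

(δk/k)² = (1·δF/F)² + (-1·δx/x)²
  F term: (1×0.0519)² = 0.00269
  x term: (-1×0.0326)² = 0.00106
Total = 0.00376. Share from F = 0.00269/0.00376 = 0.717.

71.7%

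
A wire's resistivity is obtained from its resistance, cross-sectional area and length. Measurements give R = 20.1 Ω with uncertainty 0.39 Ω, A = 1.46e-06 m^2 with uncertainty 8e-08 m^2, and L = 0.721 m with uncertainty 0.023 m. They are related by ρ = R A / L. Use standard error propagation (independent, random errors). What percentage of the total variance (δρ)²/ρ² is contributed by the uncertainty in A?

(δρ/ρ)² = (1·δR/R)² + (1·δA/A)² + (-1·δL/L)²
  R term: (1×0.0194)² = 0.000376
  A term: (1×0.0548)² = 0.00300
  L term: (-1×0.0319)² = 0.00102
Total = 0.00440. Share from A = 0.00300/0.00440 = 0.683.

68.3%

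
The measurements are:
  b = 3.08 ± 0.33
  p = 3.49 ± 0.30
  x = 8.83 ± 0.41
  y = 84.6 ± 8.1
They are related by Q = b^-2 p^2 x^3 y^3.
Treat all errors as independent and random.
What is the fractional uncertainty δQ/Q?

0.421

Relative error in a monomial: (δQ/Q)² = Σ (nᵢ · δxᵢ/xᵢ)².
  (-2·δb/b)² = (-2×0.107)² = 0.0459;  (2·δp/p)² = (2×0.0860)² = 0.0296;  (3·δx/x)² = (3×0.0464)² = 0.0194;  (3·δy/y)² = (3×0.0957)² = 0.0825
δQ/Q = √(0.177) = 0.421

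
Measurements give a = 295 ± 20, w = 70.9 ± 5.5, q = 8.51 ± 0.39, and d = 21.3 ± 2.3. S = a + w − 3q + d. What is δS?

20.9

Sums and differences: (δS)² = Σ (cᵢ δxᵢ)².
  (δa)² = 400;  (δw)² = 30.2;  (3·δq)² = 1.37;  (δd)² = 5.29
δS = √(437) = 20.9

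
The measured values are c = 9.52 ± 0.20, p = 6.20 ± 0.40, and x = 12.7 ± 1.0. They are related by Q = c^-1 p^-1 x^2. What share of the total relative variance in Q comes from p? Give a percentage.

(δQ/Q)² = (-1·δc/c)² + (-1·δp/p)² + (2·δx/x)²
  c term: (-1×0.0210)² = 0.000441
  p term: (-1×0.0645)² = 0.00416
  x term: (2×0.0787)² = 0.0248
Total = 0.0294. Share from p = 0.00416/0.0294 = 0.142.

14.2%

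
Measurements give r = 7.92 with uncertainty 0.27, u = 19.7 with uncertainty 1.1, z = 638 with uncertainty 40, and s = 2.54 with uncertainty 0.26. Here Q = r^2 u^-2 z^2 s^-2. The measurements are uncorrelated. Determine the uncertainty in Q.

2790

For a monomial Q ∝ r^2, u^-2, z^2, s^-2, fractional errors add in quadrature:
  (2·δr/r)² = (2×0.0341)² = 0.00465;  (-2·δu/u)² = (-2×0.0558)² = 0.0125;  (2·δz/z)² = (2×0.0627)² = 0.0157;  (-2·δs/s)² = (-2×0.102)² = 0.0419
δQ/Q = √(0.0748) = 0.273
Q = 10200, so δQ = 0.273 × 10200 = 2790.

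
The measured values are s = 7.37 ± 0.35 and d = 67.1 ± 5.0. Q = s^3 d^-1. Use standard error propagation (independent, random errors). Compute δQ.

Relative error in a monomial: (δQ/Q)² = Σ (nᵢ · δxᵢ/xᵢ)².
  (3·δs/s)² = (3×0.0475)² = 0.0203;  (-1·δd/d)² = (-1×0.0745)² = 0.00555
δQ/Q = √(0.0259) = 0.161
Q = 5.97, so δQ = 0.161 × 5.97 = 0.959.

0.959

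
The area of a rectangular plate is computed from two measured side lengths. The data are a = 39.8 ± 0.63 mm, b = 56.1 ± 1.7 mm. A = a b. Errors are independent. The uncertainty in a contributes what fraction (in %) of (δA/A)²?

(δA/A)² = (1·δa/a)² + (1·δb/b)²
  a term: (1×0.0158)² = 0.000251
  b term: (1×0.0303)² = 0.000918
Total = 0.00117. Share from a = 0.000251/0.00117 = 0.214.

21.4%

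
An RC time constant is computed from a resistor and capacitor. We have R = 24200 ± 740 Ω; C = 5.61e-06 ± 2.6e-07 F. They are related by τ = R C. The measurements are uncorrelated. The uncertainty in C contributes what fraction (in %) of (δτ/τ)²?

69.7%

(δτ/τ)² = (1·δR/R)² + (1·δC/C)²
  R term: (1×0.0306)² = 0.000935
  C term: (1×0.0463)² = 0.00215
Total = 0.00308. Share from C = 0.00215/0.00308 = 0.697.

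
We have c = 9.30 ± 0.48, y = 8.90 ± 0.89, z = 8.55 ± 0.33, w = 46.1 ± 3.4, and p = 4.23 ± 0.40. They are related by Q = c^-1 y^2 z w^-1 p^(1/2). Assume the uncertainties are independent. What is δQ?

Products/powers → add relative errors in quadrature, weighted by exponent:
  (-1·δc/c)² = (-1×0.0516)² = 0.00266;  (2·δy/y)² = (2×0.100)² = 0.0400;  (1·δz/z)² = (1×0.0386)² = 0.00149;  (-1·δw/w)² = (-1×0.0738)² = 0.00544;  (½·δp/p)² = (0.5×0.0946)² = 0.00224
δQ/Q = √(0.0518) = 0.228
Q = 3.25, so δQ = 0.228 × 3.25 = 0.740.

0.740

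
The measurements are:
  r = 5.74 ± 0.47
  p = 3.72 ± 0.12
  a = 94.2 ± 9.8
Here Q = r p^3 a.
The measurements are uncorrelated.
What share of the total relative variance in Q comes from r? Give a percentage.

(δQ/Q)² = (1·δr/r)² + (3·δp/p)² + (1·δa/a)²
  r term: (1×0.0819)² = 0.00670
  p term: (3×0.0323)² = 0.00937
  a term: (1×0.104)² = 0.0108
Total = 0.0269. Share from r = 0.00670/0.0269 = 0.249.

24.9%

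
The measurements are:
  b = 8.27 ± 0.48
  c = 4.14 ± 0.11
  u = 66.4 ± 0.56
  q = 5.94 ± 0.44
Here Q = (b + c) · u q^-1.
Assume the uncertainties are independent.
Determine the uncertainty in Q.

Let w = b + c = 12.4. δw = √(δb² + δc²) = √(0.230 + 0.0121) = 0.492, so δw/w = 0.0397.
Q is then a monomial in w, u, q:
δQ/Q = √((δw/w)² + (1·δu/u)² + (-1·δq/q)²) = √(0.00157 + 7.11e-05 + 0.00549) = 0.0845
Q = 139, so δQ = 0.0845 × 139 = 11.7.

11.7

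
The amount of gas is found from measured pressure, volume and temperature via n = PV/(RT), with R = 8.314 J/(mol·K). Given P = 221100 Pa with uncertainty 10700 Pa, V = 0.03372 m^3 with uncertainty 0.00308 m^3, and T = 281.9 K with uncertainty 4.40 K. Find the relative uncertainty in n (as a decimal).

0.105

Since n is a product/quotient, work with relative uncertainties:
  (1·δP/P)² = (1×0.0484)² = 0.00234;  (1·δV/V)² = (1×0.0913)² = 0.00834;  (-1·δT/T)² = (-1×0.0156)² = 0.000244
δn/n = √(0.0109) = 0.105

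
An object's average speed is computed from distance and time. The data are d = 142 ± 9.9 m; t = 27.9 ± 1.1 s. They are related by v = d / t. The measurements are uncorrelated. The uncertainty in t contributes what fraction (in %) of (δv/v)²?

(δv/v)² = (1·δd/d)² + (-1·δt/t)²
  d term: (1×0.0697)² = 0.00486
  t term: (-1×0.0394)² = 0.00155
Total = 0.00642. Share from t = 0.00155/0.00642 = 0.242.

24.2%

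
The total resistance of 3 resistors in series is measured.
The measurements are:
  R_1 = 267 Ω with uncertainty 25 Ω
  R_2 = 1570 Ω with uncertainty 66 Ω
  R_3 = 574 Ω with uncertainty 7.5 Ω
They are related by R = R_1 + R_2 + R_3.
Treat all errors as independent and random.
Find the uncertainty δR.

71.0 Ω

Each term contributes (cᵢ δxᵢ)² to (δR)²:
  (δR_1)² = 625;  (δR_2)² = 4360;  (δR_3)² = 56.2
δR = √(5040) = 71.0 Ω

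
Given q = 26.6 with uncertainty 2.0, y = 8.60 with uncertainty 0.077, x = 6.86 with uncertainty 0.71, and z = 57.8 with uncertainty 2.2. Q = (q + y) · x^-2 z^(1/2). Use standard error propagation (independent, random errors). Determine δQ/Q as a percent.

21.6%

Let u = q + y = 35.2. δu = √(δq² + δy²) = √(4.00 + 0.00593) = 2.00, so δu/u = 0.0569.
Q is then a monomial in u, x, z:
δQ/Q = √((δu/u)² + (-2·δx/x)² + (½·δz/z)²) = √(0.00323 + 0.0428 + 0.000362) = 0.216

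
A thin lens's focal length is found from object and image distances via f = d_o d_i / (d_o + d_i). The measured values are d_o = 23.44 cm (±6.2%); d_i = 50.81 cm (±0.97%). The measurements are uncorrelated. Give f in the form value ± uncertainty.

∂f/∂d_o = (d_i/(d_o+d_i))² = 0.468;  ∂f/∂d_i = (d_o/(d_o+d_i))² = 0.0997
δf = √((∂f/∂d_o · δd_o)² + (∂f/∂d_i · δd_i)²) = √(0.463 + 0.00241) = 0.682 cm
f = 16.04 cm.

16.04 ± 0.682 cm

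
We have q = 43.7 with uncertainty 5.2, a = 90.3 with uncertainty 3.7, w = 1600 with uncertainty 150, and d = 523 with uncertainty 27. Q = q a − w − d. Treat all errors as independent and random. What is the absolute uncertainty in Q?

519

Let p = q·a = 3950. δp/p = √((1·δq/q)² + (1·δa/a)²) = √(0.0142 + 0.00168) = 0.126, so δp = 497.
Q = p − w − d: δQ = √(δp² + δw² + δd²) = √(2.47e+05 + 22500 + 729) = 519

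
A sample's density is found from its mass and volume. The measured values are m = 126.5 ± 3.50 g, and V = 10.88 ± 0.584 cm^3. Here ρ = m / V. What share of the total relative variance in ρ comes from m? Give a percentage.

(δρ/ρ)² = (1·δm/m)² + (-1·δV/V)²
  m term: (1×0.0277)² = 0.000766
  V term: (-1×0.0537)² = 0.00288
Total = 0.00365. Share from m = 0.000766/0.00365 = 0.210.

21.0%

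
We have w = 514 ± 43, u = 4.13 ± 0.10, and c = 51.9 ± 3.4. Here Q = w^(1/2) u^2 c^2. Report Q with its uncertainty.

(1.04 ± 0.152) × 10^6

Q is a product of powers, so relative uncertainties combine in quadrature:
  (½·δw/w)² = (0.5×0.0837)² = 0.00175;  (2·δu/u)² = (2×0.0242)² = 0.00235;  (2·δc/c)² = (2×0.0655)² = 0.0172
δQ/Q = √(0.0213) = 0.146
Q = 1.04e+06, so δQ = 0.146 × 1.04e+06 = 1.52e+05.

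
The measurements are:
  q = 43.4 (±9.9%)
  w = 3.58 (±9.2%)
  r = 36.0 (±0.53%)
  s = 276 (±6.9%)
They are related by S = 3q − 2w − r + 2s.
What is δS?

40.2

Each term contributes (cᵢ δxᵢ)² to (δS)²:
  (3·δq)² = 166;  (2·δw)² = 0.434;  (δr)² = 0.0364;  (2·δs)² = 1450
δS = √(1620) = 40.2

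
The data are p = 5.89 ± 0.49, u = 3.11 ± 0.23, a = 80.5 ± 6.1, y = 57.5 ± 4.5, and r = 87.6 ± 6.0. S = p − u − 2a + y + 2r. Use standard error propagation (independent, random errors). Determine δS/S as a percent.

For a sum/difference, combine absolute errors in quadrature:
  (δp)² = 0.240;  (δu)² = 0.0529;  (2·δa)² = 149;  (δy)² = 20.2;  (2·δr)² = 144
δS = √(313) = 17.7
S = 74.5, so δS/S = 17.7/74.5 = 0.238.

23.8%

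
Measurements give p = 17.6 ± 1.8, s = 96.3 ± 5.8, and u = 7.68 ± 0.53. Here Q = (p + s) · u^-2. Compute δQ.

0.286

Let w = p + s = 114. δw = √(δp² + δs²) = √(3.24 + 33.6) = 6.07, so δw/w = 0.0533.
Q is then a monomial in w, u:
δQ/Q = √((δw/w)² + (-2·δu/u)²) = √(0.00284 + 0.0190) = 0.148
Q = 1.93, so δQ = 0.148 × 1.93 = 0.286.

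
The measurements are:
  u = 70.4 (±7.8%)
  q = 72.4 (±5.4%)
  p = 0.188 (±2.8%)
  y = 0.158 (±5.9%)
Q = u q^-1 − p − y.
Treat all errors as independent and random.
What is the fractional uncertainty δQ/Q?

0.148

Let w = u·q^-1 = 0.972. δw/w = √((1·δu/u)² + (-1·δq/q)²) = √(0.00608 + 0.00292) = 0.0949, so δw = 0.0922.
Q = w − p − y: δQ = √(δw² + δp² + δy²) = √(0.00851 + 2.77e-05 + 8.69e-05) = 0.0929
Q = 0.626, so δQ/Q = 0.0929/0.626 = 0.148.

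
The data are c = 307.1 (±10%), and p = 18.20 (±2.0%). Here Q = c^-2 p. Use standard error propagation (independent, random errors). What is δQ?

Relative error in a monomial: (δQ/Q)² = Σ (nᵢ · δxᵢ/xᵢ)².
  (-2·δc/c)² = (-2×0.100)² = 0.0400;  (1·δp/p)² = (1×0.0200)² = 0.000400
δQ/Q = √(0.0404) = 0.201
Q = 0.0001930, so δQ = 0.201 × 0.0001930 = 3.88e-05.

3.88e-05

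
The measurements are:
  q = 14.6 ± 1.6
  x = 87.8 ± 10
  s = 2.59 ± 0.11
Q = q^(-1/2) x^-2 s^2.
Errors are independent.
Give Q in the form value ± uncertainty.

Q is a product of powers, so relative uncertainties combine in quadrature:
  (−½·δq/q)² = (-0.5×0.110)² = 0.00300;  (-2·δx/x)² = (-2×0.114)² = 0.0519;  (2·δs/s)² = (2×0.0425)² = 0.00722
δQ/Q = √(0.0621) = 0.249
Q = 0.000228, so δQ = 0.249 × 0.000228 = 5.68e-05.

(2.28 ± 0.568) × 10^-4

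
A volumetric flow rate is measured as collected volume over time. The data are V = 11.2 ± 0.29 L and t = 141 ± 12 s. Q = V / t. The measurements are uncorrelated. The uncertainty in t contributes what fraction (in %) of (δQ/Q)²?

91.5%

(δQ/Q)² = (1·δV/V)² + (-1·δt/t)²
  V term: (1×0.0259)² = 0.000670
  t term: (-1×0.0851)² = 0.00724
Total = 0.00791. Share from t = 0.00724/0.00791 = 0.915.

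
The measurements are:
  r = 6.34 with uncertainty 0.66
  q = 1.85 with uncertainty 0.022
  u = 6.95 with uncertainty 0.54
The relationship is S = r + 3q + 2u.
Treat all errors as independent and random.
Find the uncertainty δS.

1.27

For a sum/difference, combine absolute errors in quadrature:
  (δr)² = 0.436;  (3·δq)² = 0.00436;  (2·δu)² = 1.17
δS = √(1.61) = 1.27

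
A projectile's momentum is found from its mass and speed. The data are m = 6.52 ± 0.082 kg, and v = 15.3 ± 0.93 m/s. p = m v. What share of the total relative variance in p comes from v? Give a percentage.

95.9%

(δp/p)² = (1·δm/m)² + (1·δv/v)²
  m term: (1×0.0126)² = 0.000158
  v term: (1×0.0608)² = 0.00369
Total = 0.00385. Share from v = 0.00369/0.00385 = 0.959.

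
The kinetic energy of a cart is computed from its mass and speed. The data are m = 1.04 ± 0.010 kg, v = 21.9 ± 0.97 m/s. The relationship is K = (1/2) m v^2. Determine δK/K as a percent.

8.91%

Products/powers → add relative errors in quadrature, weighted by exponent:
  (1·δm/m)² = (1×0.00962)² = 9.25e-05;  (2·δv/v)² = (2×0.0443)² = 0.00785
δK/K = √(0.00794) = 0.0891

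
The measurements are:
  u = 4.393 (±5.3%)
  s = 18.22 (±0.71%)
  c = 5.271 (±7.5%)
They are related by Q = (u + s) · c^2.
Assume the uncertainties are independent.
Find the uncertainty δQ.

Let w = u + s = 22.61. δw = √(δu² + δs²) = √(0.0542 + 0.0167) = 0.266, so δw/w = 0.0118.
Q is then a monomial in w, c:
δQ/Q = √((δw/w)² + (2·δc/c)²) = √(0.000139 + 0.0225) = 0.150
Q = 628.3, so δQ = 0.150 × 628.3 = 94.5.

94.5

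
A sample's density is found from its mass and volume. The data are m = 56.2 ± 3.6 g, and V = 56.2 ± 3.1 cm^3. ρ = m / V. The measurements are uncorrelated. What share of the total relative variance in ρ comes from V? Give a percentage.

(δρ/ρ)² = (1·δm/m)² + (-1·δV/V)²
  m term: (1×0.0641)² = 0.00410
  V term: (-1×0.0552)² = 0.00304
Total = 0.00715. Share from V = 0.00304/0.00715 = 0.426.

42.6%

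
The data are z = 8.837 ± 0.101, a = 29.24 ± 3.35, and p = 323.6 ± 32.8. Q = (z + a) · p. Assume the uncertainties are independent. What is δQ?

Let u = z + a = 38.08. δu = √(δz² + δa²) = √(0.0102 + 11.2) = 3.35, so δu/u = 0.0880.
Q is then a monomial in u, p:
δQ/Q = √((δu/u)² + (1·δp/p)²) = √(0.00775 + 0.0103) = 0.134
Q = 12320, so δQ = 0.134 × 12320 = 1650.

1650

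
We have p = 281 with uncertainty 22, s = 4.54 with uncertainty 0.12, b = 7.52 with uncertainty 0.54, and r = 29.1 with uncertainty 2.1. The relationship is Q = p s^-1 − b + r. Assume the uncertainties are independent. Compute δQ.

Let w = p·s^-1 = 61.9. δw/w = √((1·δp/p)² + (-1·δs/s)²) = √(0.00613 + 0.000699) = 0.0826, so δw = 5.11.
Q = w − b + r: δQ = √(δw² + δb² + δr²) = √(26.2 + 0.292 + 4.41) = 5.56

5.56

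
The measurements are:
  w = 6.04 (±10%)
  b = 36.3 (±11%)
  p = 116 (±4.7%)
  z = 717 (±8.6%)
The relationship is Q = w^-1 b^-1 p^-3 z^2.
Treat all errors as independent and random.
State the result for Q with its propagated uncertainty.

Since Q is a product/quotient, work with relative uncertainties:
  (-1·δw/w)² = (-1×0.100)² = 0.0100;  (-1·δb/b)² = (-1×0.110)² = 0.0121;  (-3·δp/p)² = (-3×0.0470)² = 0.0199;  (2·δz/z)² = (2×0.0860)² = 0.0296
δQ/Q = √(0.0716) = 0.268
Q = 0.00150, so δQ = 0.268 × 0.00150 = 0.000402.

0.00150 ± 0.000402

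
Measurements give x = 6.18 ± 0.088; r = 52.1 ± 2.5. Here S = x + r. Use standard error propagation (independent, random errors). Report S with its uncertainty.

Absolute uncertainties add in quadrature for a linear combination:
  (δx)² = 0.00774;  (δr)² = 6.25
δS = √(6.26) = 2.50
S = 58.3.

58.3 ± 2.50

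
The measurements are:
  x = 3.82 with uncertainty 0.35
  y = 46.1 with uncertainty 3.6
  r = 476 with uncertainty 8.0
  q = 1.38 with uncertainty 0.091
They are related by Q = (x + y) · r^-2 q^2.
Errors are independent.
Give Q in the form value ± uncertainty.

Let u = x + y = 49.9. δu = √(δx² + δy²) = √(0.122 + 13.0) = 3.62, so δu/u = 0.0725.
Q is then a monomial in u, r, q:
δQ/Q = √((δu/u)² + (-2·δr/r)² + (2·δq/q)²) = √(0.00525 + 0.00113 + 0.0174) = 0.154
Q = 0.000420, so δQ = 0.154 × 0.000420 = 6.47e-05.

(4.20 ± 0.647) × 10^-4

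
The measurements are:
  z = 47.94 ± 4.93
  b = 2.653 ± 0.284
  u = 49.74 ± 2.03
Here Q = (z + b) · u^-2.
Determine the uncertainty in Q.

0.00260

Let w = z + b = 50.59. δw = √(δz² + δb²) = √(24.3 + 0.0807) = 4.94, so δw/w = 0.0976.
Q is then a monomial in w, u:
δQ/Q = √((δw/w)² + (-2·δu/u)²) = √(0.00953 + 0.00666) = 0.127
Q = 0.02045, so δQ = 0.127 × 0.02045 = 0.00260.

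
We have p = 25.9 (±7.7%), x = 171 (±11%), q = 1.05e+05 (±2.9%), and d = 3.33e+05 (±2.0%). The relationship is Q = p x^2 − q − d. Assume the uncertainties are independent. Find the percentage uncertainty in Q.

Let w = p·x^2 = 7.57e+05. δw/w = √((1·δp/p)² + (2·δx/x)²) = √(0.00593 + 0.0484) = 0.233, so δw = 1.77e+05.
Q = w − q − d: δQ = √(δw² + δq² + δd²) = √(3.12e+10 + 9.27e+06 + 4.44e+07) = 1.77e+05
Q = 3.19e+05, so δQ/Q = 1.77e+05/3.19e+05 = 0.553.

55.3%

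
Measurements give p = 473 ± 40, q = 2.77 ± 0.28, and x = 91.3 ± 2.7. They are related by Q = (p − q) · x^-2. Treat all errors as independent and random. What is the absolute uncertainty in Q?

0.00584

Let u = p − q = 470. δu = √(δp² + δq²) = √(1600 + 0.0784) = 40.0, so δu/u = 0.0851.
Q is then a monomial in u, x:
δQ/Q = √((δu/u)² + (-2·δx/x)²) = √(0.00724 + 0.00350) = 0.104
Q = 0.0564, so δQ = 0.104 × 0.0564 = 0.00584.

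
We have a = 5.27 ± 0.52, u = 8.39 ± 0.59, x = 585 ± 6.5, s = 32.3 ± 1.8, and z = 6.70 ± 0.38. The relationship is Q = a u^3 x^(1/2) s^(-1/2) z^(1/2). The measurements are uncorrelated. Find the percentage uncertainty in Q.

Products/powers → add relative errors in quadrature, weighted by exponent:
  (1·δa/a)² = (1×0.0987)² = 0.00974;  (3·δu/u)² = (3×0.0703)² = 0.0445;  (½·δx/x)² = (0.5×0.0111)² = 3.09e-05;  (−½·δs/s)² = (-0.5×0.0557)² = 0.000776;  (½·δz/z)² = (0.5×0.0567)² = 0.000804
δQ/Q = √(0.0559) = 0.236

23.6%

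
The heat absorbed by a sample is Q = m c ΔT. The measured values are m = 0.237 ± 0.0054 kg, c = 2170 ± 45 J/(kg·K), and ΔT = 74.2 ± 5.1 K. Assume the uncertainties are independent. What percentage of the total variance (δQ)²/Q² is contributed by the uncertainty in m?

9.15%

(δQ/Q)² = (1·δm/m)² + (1·δc/c)² + (1·δΔT/ΔT)²
  m term: (1×0.0228)² = 0.000519
  c term: (1×0.0207)² = 0.000430
  ΔT term: (1×0.0687)² = 0.00472
Total = 0.00567. Share from m = 0.000519/0.00567 = 0.0915.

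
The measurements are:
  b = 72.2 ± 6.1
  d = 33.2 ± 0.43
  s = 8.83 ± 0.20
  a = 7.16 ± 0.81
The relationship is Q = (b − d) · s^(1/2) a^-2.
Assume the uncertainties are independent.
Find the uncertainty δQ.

Let u = b − d = 39.0. δu = √(δb² + δd²) = √(37.2 + 0.185) = 6.12, so δu/u = 0.157.
Q is then a monomial in u, s, a:
δQ/Q = √((δu/u)² + (½·δs/s)² + (-2·δa/a)²) = √(0.0246 + 0.000128 + 0.0512) = 0.276
Q = 2.26, so δQ = 0.276 × 2.26 = 0.623.

0.623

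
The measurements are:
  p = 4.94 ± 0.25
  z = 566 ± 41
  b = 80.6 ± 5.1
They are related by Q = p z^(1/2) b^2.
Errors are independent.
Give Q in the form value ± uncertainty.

Relative error in a monomial: (δQ/Q)² = Σ (nᵢ · δxᵢ/xᵢ)².
  (1·δp/p)² = (1×0.0506)² = 0.00256;  (½·δz/z)² = (0.5×0.0724)² = 0.00131;  (2·δb/b)² = (2×0.0633)² = 0.0160
δQ/Q = √(0.0199) = 0.141
Q = 7.63e+05, so δQ = 0.141 × 7.63e+05 = 1.08e+05.

(7.63 ± 1.08) × 10^5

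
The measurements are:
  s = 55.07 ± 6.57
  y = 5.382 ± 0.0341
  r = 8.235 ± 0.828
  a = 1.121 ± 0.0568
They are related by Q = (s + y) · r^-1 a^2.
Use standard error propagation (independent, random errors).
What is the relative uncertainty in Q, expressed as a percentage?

17.9%

Let u = s + y = 60.45. δu = √(δs² + δy²) = √(43.2 + 0.00116) = 6.57, so δu/u = 0.109.
Q is then a monomial in u, r, a:
δQ/Q = √((δu/u)² + (-1·δr/r)² + (2·δa/a)²) = √(0.0118 + 0.0101 + 0.0103) = 0.179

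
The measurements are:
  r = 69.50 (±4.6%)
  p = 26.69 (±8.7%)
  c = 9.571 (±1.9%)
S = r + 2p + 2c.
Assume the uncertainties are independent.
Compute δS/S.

0.0398

Absolute uncertainties add in quadrature for a linear combination:
  (δr)² = 10.2;  (2·δp)² = 21.6;  (2·δc)² = 0.132
δS = √(31.9) = 5.65
S = 142.0, so δS/S = 5.65/142.0 = 0.0398.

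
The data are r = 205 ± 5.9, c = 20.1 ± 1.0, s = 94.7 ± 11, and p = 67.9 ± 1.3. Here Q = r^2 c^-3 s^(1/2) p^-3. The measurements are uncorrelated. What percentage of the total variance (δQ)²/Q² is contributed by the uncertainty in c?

(δQ/Q)² = (2·δr/r)² + (-3·δc/c)² + (½·δs/s)² + (-3·δp/p)²
  r term: (2×0.0288)² = 0.00331
  c term: (-3×0.0498)² = 0.0223
  s term: (0.5×0.116)² = 0.00337
  p term: (-3×0.0191)² = 0.00330
Total = 0.0323. Share from c = 0.0223/0.0323 = 0.690.

69.0%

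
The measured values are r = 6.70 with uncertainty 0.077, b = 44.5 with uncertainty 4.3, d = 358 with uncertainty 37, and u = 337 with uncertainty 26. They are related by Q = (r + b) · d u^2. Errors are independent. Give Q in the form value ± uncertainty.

(2.08 ± 0.424) × 10^9

Let w = r + b = 51.2. δw = √(δr² + δb²) = √(0.00593 + 18.5) = 4.30, so δw/w = 0.0840.
Q is then a monomial in w, d, u:
δQ/Q = √((δw/w)² + (1·δd/d)² + (2·δu/u)²) = √(0.00706 + 0.0107 + 0.0238) = 0.204
Q = 2.08e+09, so δQ = 0.204 × 2.08e+09 = 4.24e+08.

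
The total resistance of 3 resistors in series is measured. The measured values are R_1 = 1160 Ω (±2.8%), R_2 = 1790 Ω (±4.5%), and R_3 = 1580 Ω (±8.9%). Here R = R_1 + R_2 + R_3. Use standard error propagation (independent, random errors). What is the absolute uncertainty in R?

Each term contributes (cᵢ δxᵢ)² to (δR)²:
  (δR_1)² = 1050;  (δR_2)² = 6490;  (δR_3)² = 19800
δR = √(27300) = 165 Ω

165 Ω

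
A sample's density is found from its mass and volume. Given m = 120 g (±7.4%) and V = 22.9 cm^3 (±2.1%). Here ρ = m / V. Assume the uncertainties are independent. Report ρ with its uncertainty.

Each factor contributes (exponent × relative error)² to (δρ/ρ)²:
  (1·δm/m)² = (1×0.0740)² = 0.00548;  (-1·δV/V)² = (-1×0.0210)² = 0.000441
δρ/ρ = √(0.00592) = 0.0769
ρ = 5.24 g/cm^3, so δρ = 0.0769 × 5.24 = 0.403 g/cm^3.

5.24 ± 0.403 g/cm^3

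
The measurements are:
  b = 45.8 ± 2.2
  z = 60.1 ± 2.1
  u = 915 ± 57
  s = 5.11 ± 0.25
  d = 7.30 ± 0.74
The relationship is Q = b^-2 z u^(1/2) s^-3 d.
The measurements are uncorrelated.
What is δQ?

0.00986

Since Q is a product/quotient, work with relative uncertainties:
  (-2·δb/b)² = (-2×0.0480)² = 0.00923;  (1·δz/z)² = (1×0.0349)² = 0.00122;  (½·δu/u)² = (0.5×0.0623)² = 0.000970;  (-3·δs/s)² = (-3×0.0489)² = 0.0215;  (1·δd/d)² = (1×0.101)² = 0.0103
δQ/Q = √(0.0432) = 0.208
Q = 0.0474, so δQ = 0.208 × 0.0474 = 0.00986.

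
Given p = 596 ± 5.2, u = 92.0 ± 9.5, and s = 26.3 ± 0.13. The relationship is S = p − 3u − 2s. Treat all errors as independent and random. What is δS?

S is a linear combination, so absolute uncertainties add in quadrature:
  (δp)² = 27.0;  (3·δu)² = 812;  (2·δs)² = 0.0676
δS = √(839) = 29.0

29.0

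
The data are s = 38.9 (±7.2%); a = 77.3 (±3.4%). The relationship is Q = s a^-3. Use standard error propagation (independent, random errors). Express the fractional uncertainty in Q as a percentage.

12.5%

Each factor contributes (exponent × relative error)² to (δQ/Q)²:
  (1·δs/s)² = (1×0.0720)² = 0.00518;  (-3·δa/a)² = (-3×0.0340)² = 0.0104
δQ/Q = √(0.0156) = 0.125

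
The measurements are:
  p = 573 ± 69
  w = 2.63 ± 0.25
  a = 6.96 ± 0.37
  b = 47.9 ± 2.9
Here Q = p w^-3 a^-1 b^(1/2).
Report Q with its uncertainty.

For a monomial Q ∝ p, w^-3, a^-1, b^(1/2), fractional errors add in quadrature:
  (1·δp/p)² = (1×0.120)² = 0.0145;  (-3·δw/w)² = (-3×0.0951)² = 0.0813;  (-1·δa/a)² = (-1×0.0532)² = 0.00283;  (½·δb/b)² = (0.5×0.0605)² = 0.000916
δQ/Q = √(0.0996) = 0.316
Q = 31.3, so δQ = 0.316 × 31.3 = 9.88.

31.3 ± 9.88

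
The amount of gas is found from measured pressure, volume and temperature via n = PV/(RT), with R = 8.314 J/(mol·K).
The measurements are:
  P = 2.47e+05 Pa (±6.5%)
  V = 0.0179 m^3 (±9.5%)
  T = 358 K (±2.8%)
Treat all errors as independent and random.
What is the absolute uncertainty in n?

n is a product of powers, so relative uncertainties combine in quadrature:
  (1·δP/P)² = (1×0.0650)² = 0.00423;  (1·δV/V)² = (1×0.0950)² = 0.00903;  (-1·δT/T)² = (-1×0.0280)² = 0.000784
δn/n = √(0.0140) = 0.118
n = 1.49 mol, so δn = 0.118 × 1.49 = 0.176 mol.

0.176 mol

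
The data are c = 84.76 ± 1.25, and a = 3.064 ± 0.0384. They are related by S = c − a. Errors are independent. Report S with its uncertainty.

Sums and differences: (δS)² = Σ (cᵢ δxᵢ)².
  (δc)² = 1.56;  (δa)² = 0.00147
δS = √(1.56) = 1.25
S = 81.70.

81.70 ± 1.25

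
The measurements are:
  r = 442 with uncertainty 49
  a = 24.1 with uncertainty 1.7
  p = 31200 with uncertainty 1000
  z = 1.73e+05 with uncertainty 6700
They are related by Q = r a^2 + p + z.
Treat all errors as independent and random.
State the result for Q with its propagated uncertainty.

Let w = r·a^2 = 2.57e+05. δw/w = √((1·δr/r)² + (2·δa/a)²) = √(0.0123 + 0.0199) = 0.179, so δw = 46100.
Q = w + p + z: δQ = √(δw² + δp² + δz²) = √(2.12e+09 + 1e+06 + 4.49e+07) = 46600
Q = 4.61e+05.

(4.61 ± 0.466) × 10^5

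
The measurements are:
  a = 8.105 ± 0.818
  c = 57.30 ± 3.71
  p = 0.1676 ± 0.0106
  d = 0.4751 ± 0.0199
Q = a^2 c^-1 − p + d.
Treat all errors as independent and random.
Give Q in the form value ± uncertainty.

1.454 ± 0.244

Let w = a^2·c^-1 = 1.146. δw/w = √((2·δa/a)² + (-1·δc/c)²) = √(0.0407 + 0.00419) = 0.212, so δw = 0.243.
Q = w − p + d: δQ = √(δw² + δp² + δd²) = √(0.0591 + 0.000112 + 0.000396) = 0.244
Q = 1.454.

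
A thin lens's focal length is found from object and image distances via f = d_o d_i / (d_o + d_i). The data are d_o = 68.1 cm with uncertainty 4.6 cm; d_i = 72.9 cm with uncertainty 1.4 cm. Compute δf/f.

∂f/∂d_o = (d_i/(d_o+d_i))² = 0.267;  ∂f/∂d_i = (d_o/(d_o+d_i))² = 0.233
δf = √((∂f/∂d_o · δd_o)² + (∂f/∂d_i · δd_i)²) = √(1.51 + 0.107) = 1.27 cm
f = 35.2 cm, so δf/f = 1.27/35.2 = 0.0361.

0.0361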